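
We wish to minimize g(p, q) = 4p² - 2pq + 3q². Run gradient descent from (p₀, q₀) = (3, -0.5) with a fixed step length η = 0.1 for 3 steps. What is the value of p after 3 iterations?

0.088

∇g = (8p - 2q, -2p + 6q)
(p₁, q₁) = (3, -0.5) − 0.1·(25, -9) = (0.5, 0.4)
(p₂, q₂) = (0.5, 0.4) − 0.1·(3.2, 1.4) = (0.18, 0.26)
(p₃, q₃) = (0.18, 0.26) − 0.1·(0.92, 1.2) = (0.088, 0.14)
p = 0.088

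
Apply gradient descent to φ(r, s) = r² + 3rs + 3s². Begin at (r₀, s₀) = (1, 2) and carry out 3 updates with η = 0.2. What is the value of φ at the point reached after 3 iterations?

∇φ = (2r + 3s, 3r + 6s)
Step 1: at (1, 2), ∇φ = (8, 15) → (1, 2) − 0.2·(8, 15) = (-0.6, -1)
Step 2: at (-0.6, -1), ∇φ = (-4.2, -7.8) → (-0.6, -1) − 0.2·(-4.2, -7.8) = (0.24, 0.56)
Step 3: at (0.24, 0.56), ∇φ = (2.16, 4.08) → (0.24, 0.56) − 0.2·(2.16, 4.08) = (-0.192, -0.256)
φ(-0.192, -0.256) = 0.380928

0.380928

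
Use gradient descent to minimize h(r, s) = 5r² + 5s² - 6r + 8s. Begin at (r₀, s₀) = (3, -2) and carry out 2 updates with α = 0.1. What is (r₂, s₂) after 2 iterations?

∇h = (10r - 6, 10s + 8)
Step 1: at (3, -2), ∇h = (24, -12) → (3, -2) − 0.1·(24, -12) = (0.6, -0.8)
Step 2: at (0.6, -0.8), ∇h = (0, 0) → (0.6, -0.8) − 0.1·(0, 0) = (0.6, -0.8)

(0.6, -0.8)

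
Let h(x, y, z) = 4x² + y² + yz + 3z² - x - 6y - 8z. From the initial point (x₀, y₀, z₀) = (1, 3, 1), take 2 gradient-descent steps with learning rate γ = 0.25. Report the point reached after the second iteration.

∇h = (8x - 1, 2y + z - 6, y + 6z - 8)
Step 1: at (1, 3, 1), ∇h = (7, 1, 1) → (1, 3, 1) − 0.25·(7, 1, 1) = (-0.75, 2.75, 0.75)
Step 2: at (-0.75, 2.75, 0.75), ∇h = (-7, 0.25, -0.75) → (-0.75, 2.75, 0.75) − 0.25·(-7, 0.25, -0.75) = (1, 2.6875, 0.9375)

(1, 2.6875, 0.9375)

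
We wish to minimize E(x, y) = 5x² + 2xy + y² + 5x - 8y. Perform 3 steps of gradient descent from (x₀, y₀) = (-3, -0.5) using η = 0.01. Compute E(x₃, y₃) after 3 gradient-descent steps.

∇E = (10x + 2y + 5, 2x + 2y - 8)
(x₁, y₁) = (-3, -0.5) − 0.01·(-26, -15) = (-2.74, -0.35)
(x₂, y₂) = (-2.74, -0.35) − 0.01·(-23.1, -14.18) = (-2.509, -0.2082)
(x₃, y₃) = (-2.509, -0.2082) − 0.01·(-20.5064, -13.4344) = (-2.303936, -0.073856)
E(-2.303936, -0.073856) = 15.957547163648

15.957547163648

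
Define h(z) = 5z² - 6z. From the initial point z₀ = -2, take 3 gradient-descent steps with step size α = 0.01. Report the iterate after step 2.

h′(z) = 10z - 6
z₁ = -2 − 0.01·(-26) = -1.74
z₂ = -1.74 − 0.01·(-23.4) = -1.506

-1.506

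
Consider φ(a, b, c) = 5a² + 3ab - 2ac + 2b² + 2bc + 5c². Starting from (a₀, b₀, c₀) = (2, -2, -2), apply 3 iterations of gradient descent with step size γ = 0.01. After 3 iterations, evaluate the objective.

26.201737863272

∇φ = (10a + 3b - 2c, 3a + 4b + 2c, -2a + 2b + 10c)
(a₁, b₁, c₁) = (2, -2, -2) − 0.01·(18, -6, -28) = (1.82, -1.94, -1.72)
(a₂, b₂, c₂) = (1.82, -1.94, -1.72) − 0.01·(15.82, -5.74, -24.72) = (1.6618, -1.8826, -1.4728)
(a₃, b₃, c₃) = (1.6618, -1.8826, -1.4728) − 0.01·(13.9158, -5.4906, -21.8168) = (1.522642, -1.827694, -1.254632)
φ(1.522642, -1.827694, -1.254632) = 26.201737863272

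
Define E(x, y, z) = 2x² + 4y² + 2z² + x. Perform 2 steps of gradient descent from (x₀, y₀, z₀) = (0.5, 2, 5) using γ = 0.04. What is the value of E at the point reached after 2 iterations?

28.74969344

∇E = (4x + 1, 8y, 4z)
Step 1: at (0.5, 2, 5), ∇E = (3, 16, 20) → (0.5, 2, 5) − 0.04·(3, 16, 20) = (0.38, 1.36, 4.2)
Step 2: at (0.38, 1.36, 4.2), ∇E = (2.52, 10.88, 16.8) → (0.38, 1.36, 4.2) − 0.04·(2.52, 10.88, 16.8) = (0.2792, 0.9248, 3.528)
E(0.2792, 0.9248, 3.528) = 28.74969344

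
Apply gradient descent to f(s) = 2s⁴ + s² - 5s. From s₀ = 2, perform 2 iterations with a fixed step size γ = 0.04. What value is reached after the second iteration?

-0.23340544

f′(s) = 8s³ + 2s - 5
s₁ = 2 − 0.04·63 = -0.52
s₂ = -0.52 − 0.04·(-7.164864) = -0.23340544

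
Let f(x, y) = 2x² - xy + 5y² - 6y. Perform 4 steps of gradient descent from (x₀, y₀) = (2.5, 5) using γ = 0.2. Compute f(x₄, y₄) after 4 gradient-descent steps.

100.62637056

∇f = (4x - y, -x + 10y - 6)
Step 1: at (2.5, 5), ∇f = (5, 41.5) → (2.5, 5) − 0.2·(5, 41.5) = (1.5, -3.3)
Step 2: at (1.5, -3.3), ∇f = (9.3, -40.5) → (1.5, -3.3) − 0.2·(9.3, -40.5) = (-0.36, 4.8)
Step 3: at (-0.36, 4.8), ∇f = (-6.24, 42.36) → (-0.36, 4.8) − 0.2·(-6.24, 42.36) = (0.888, -3.672)
Step 4: at (0.888, -3.672), ∇f = (7.224, -43.608) → (0.888, -3.672) − 0.2·(7.224, -43.608) = (-0.5568, 5.0496)
f(-0.5568, 5.0496) = 100.62637056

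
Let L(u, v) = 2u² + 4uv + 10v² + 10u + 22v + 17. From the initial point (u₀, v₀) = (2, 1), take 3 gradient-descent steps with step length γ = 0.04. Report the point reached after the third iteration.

∇L = (4u + 4v + 10, 4u + 20v + 22)
Step 1: at (2, 1), ∇L = (22, 50) → (2, 1) − 0.04·(22, 50) = (1.12, -1)
Step 2: at (1.12, -1), ∇L = (10.48, 6.48) → (1.12, -1) − 0.04·(10.48, 6.48) = (0.7008, -1.2592)
Step 3: at (0.7008, -1.2592), ∇L = (7.7664, -0.3808) → (0.7008, -1.2592) − 0.04·(7.7664, -0.3808) = (0.390144, -1.243968)

(0.390144, -1.243968)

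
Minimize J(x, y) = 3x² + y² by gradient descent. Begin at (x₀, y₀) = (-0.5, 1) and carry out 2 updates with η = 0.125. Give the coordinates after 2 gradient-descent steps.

(-0.03125, 0.5625)

∇J = (6x, 2y)
Step 1: at (-0.5, 1), ∇J = (-3, 2) → (-0.5, 1) − 0.125·(-3, 2) = (-0.125, 0.75)
Step 2: at (-0.125, 0.75), ∇J = (-0.75, 1.5) → (-0.125, 0.75) − 0.125·(-0.75, 1.5) = (-0.03125, 0.5625)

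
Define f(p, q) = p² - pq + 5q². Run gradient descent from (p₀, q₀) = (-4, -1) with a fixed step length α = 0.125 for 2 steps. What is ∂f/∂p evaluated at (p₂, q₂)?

-4.421875

∇f = (2p - q, -p + 10q)
Step 1: at (-4, -1), ∇f = (-7, -6) → (-4, -1) − 0.125·(-7, -6) = (-3.125, -0.25)
Step 2: at (-3.125, -0.25), ∇f = (-6, 0.625) → (-3.125, -0.25) − 0.125·(-6, 0.625) = (-2.375, -0.328125)
∂f/∂p at (-2.375, -0.328125) = -4.421875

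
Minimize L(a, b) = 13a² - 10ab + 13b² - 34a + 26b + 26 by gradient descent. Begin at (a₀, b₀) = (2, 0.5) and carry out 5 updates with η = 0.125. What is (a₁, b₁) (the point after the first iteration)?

(0.375, -1.875)

∇L = (26a - 10b - 34, -10a + 26b + 26)
Step 1: at (2, 0.5), ∇L = (13, 19) → (2, 0.5) − 0.125·(13, 19) = (0.375, -1.875)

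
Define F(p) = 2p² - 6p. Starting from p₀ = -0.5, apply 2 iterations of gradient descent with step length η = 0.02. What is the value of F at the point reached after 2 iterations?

F′(p) = 4p - 6
Step 1: F′(-0.5) = -8; p₁ = -0.5 − 0.02·(-8) = -0.34
Step 2: F′(-0.34) = -7.36; p₂ = -0.34 − 0.02·(-7.36) = -0.1928
F(-0.1928) = 1.23114368

1.23114368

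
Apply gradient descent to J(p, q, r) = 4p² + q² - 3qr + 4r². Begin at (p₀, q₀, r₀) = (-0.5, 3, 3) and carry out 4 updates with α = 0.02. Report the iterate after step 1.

∇J = (8p, 2q - 3r, -3q + 8r)
Step 1: at (-0.5, 3, 3), ∇J = (-4, -3, 15) → (-0.5, 3, 3) − 0.02·(-4, -3, 15) = (-0.42, 3.06, 2.7)

(-0.42, 3.06, 2.7)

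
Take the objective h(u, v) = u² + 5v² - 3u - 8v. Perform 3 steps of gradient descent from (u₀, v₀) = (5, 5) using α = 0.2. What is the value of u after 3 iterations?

2.256

∇h = (2u - 3, 10v - 8)
Step 1: at (5, 5), ∇h = (7, 42) → (5, 5) − 0.2·(7, 42) = (3.6, -3.4)
Step 2: at (3.6, -3.4), ∇h = (4.2, -42) → (3.6, -3.4) − 0.2·(4.2, -42) = (2.76, 5)
Step 3: at (2.76, 5), ∇h = (2.52, 42) → (2.76, 5) − 0.2·(2.52, 42) = (2.256, -3.4)
u = 2.256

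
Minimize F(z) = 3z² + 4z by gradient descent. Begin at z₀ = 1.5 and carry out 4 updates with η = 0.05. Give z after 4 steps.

F′(z) = 6z + 4
z₁ = 1.5 − 0.05·13 = 0.85
z₂ = 0.85 − 0.05·9.1 = 0.395
z₃ = 0.395 − 0.05·6.37 = 0.0765
z₄ = 0.0765 − 0.05·4.459 = -0.14645

-0.14645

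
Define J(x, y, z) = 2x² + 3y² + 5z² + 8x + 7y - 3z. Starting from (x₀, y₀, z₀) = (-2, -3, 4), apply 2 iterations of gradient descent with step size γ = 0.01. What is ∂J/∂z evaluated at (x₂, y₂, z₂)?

∇J = (4x + 8, 6y + 7, 10z - 3)
(x₁, y₁, z₁) = (-2, -3, 4) − 0.01·(0, -11, 37) = (-2, -2.89, 3.63)
(x₂, y₂, z₂) = (-2, -2.89, 3.63) − 0.01·(0, -10.34, 33.3) = (-2, -2.7866, 3.297)
∂J/∂z at (-2, -2.7866, 3.297) = 29.97

29.97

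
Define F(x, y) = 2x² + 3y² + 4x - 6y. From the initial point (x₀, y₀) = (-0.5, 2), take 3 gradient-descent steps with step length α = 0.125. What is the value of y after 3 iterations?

∇F = (4x + 4, 6y - 6)
Step 1: at (-0.5, 2), ∇F = (2, 6) → (-0.5, 2) − 0.125·(2, 6) = (-0.75, 1.25)
Step 2: at (-0.75, 1.25), ∇F = (1, 1.5) → (-0.75, 1.25) − 0.125·(1, 1.5) = (-0.875, 1.0625)
Step 3: at (-0.875, 1.0625), ∇F = (0.5, 0.375) → (-0.875, 1.0625) − 0.125·(0.5, 0.375) = (-0.9375, 1.015625)
y = 1.015625

1.015625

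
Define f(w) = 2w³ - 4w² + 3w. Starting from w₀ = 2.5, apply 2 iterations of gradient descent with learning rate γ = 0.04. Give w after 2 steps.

1.420224

f′(w) = 6w² - 8w + 3
w₁ = 2.5 − 0.04·20.5 = 1.68
w₂ = 1.68 − 0.04·6.4944 = 1.420224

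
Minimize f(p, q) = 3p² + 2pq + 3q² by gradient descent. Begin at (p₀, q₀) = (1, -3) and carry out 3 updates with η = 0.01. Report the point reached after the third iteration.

(0.990784, -2.54816)

∇f = (6p + 2q, 2p + 6q)
Step 1: at (1, -3), ∇f = (0, -16) → (1, -3) − 0.01·(0, -16) = (1, -2.84)
Step 2: at (1, -2.84), ∇f = (0.32, -15.04) → (1, -2.84) − 0.01·(0.32, -15.04) = (0.9968, -2.6896)
Step 3: at (0.9968, -2.6896), ∇f = (0.6016, -14.144) → (0.9968, -2.6896) − 0.01·(0.6016, -14.144) = (0.990784, -2.54816)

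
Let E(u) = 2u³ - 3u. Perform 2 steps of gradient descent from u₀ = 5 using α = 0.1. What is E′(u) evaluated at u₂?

26017.495896

E′(u) = 6u² - 3
Step 1: E′(5) = 147; u₁ = 5 − 0.1·147 = -9.7
Step 2: E′(-9.7) = 561.54; u₂ = -9.7 − 0.1·561.54 = -65.854
E′(u) at (-65.854) = 26017.495896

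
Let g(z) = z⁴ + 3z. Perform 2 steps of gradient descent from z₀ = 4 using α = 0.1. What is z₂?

g′(z) = 4z³ + 3
z₁ = 4 − 0.1·259 = -21.9
z₂ = -21.9 − 0.1·(-42010.836) = 4179.1836

4179.1836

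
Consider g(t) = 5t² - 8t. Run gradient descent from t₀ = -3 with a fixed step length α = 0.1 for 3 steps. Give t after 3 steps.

g′(t) = 10t - 8
t₁ = -3 − 0.1·(-38) = 0.8
t₂ = 0.8 − 0.1·0 = 0.8
t₃ = 0.8 − 0.1·0 = 0.8

0.8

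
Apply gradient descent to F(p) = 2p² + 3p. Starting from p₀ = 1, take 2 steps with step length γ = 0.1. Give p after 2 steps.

F′(p) = 4p + 3
p₁ = 1 − 0.1·7 = 0.3
p₂ = 0.3 − 0.1·4.2 = -0.12

-0.12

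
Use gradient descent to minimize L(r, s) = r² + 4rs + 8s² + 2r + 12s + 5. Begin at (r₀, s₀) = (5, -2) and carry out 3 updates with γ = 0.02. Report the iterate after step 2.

∇L = (2r + 4s + 2, 4r + 16s + 12)
(r₁, s₁) = (5, -2) − 0.02·(4, 0) = (4.92, -2)
(r₂, s₂) = (4.92, -2) − 0.02·(3.84, -0.32) = (4.8432, -1.9936)

(4.8432, -1.9936)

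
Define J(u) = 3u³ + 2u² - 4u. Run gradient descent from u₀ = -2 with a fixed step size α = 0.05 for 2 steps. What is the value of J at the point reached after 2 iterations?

-889.974365696

J′(u) = 9u² + 4u - 4
u₁ = -2 − 0.05·24 = -3.2
u₂ = -3.2 − 0.05·75.36 = -6.968
J(-6.968) = -889.974365696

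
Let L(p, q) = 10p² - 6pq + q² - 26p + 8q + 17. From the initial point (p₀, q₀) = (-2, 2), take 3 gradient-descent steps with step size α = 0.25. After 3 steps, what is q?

∇L = (20p - 6q - 26, -6p + 2q + 8)
(p₁, q₁) = (-2, 2) − 0.25·(-78, 24) = (17.5, -4)
(p₂, q₂) = (17.5, -4) − 0.25·(348, -105) = (-69.5, 22.25)
(p₃, q₃) = (-69.5, 22.25) − 0.25·(-1549.5, 469.5) = (317.875, -95.125)
q = -95.125

-95.125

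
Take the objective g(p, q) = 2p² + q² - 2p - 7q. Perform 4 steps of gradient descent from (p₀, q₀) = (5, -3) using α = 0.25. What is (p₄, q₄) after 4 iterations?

∇g = (4p - 2, 2q - 7)
Step 1: at (5, -3), ∇g = (18, -13) → (5, -3) − 0.25·(18, -13) = (0.5, 0.25)
Step 2: at (0.5, 0.25), ∇g = (0, -6.5) → (0.5, 0.25) − 0.25·(0, -6.5) = (0.5, 1.875)
Step 3: at (0.5, 1.875), ∇g = (0, -3.25) → (0.5, 1.875) − 0.25·(0, -3.25) = (0.5, 2.6875)
Step 4: at (0.5, 2.6875), ∇g = (0, -1.625) → (0.5, 2.6875) − 0.25·(0, -1.625) = (0.5, 3.09375)

(0.5, 3.09375)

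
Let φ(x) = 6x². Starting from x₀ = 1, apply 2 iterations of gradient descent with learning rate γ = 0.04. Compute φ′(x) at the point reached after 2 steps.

φ′(x) = 12x
x₁ = 1 − 0.04·12 = 0.52
x₂ = 0.52 − 0.04·6.24 = 0.2704
φ′(x) at (0.2704) = 3.2448

3.2448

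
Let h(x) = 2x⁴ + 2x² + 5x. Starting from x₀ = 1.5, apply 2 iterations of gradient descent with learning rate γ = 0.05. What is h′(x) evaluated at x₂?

1.531643452928

h′(x) = 8x³ + 4x + 5
Step 1: h′(1.5) = 38; x₁ = 1.5 − 0.05·38 = -0.4
Step 2: h′(-0.4) = 2.888; x₂ = -0.4 − 0.05·2.888 = -0.5444
h′(x) at (-0.5444) = 1.531643452928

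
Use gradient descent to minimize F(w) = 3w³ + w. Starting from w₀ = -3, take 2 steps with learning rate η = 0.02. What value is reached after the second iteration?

-8.535328

F′(w) = 9w² + 1
Step 1: F′(-3) = 82; w₁ = -3 − 0.02·82 = -4.64
Step 2: F′(-4.64) = 194.7664; w₂ = -4.64 − 0.02·194.7664 = -8.535328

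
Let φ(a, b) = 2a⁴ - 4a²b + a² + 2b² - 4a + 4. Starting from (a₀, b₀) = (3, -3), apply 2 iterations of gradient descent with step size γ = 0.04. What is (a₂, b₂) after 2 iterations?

(198.75808, 10.9264)

∇φ = (8a³ - 8ab + 2a - 4, -4a² + 4b)
(a₁, b₁) = (3, -3) − 0.04·(290, -48) = (-8.6, -1.08)
(a₂, b₂) = (-8.6, -1.08) − 0.04·(-5183.952, -300.16) = (198.75808, 10.9264)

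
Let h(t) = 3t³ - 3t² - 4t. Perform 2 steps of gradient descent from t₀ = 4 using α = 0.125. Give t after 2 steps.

-141.90625

h′(t) = 9t² - 6t - 4
Step 1: h′(4) = 116; t₁ = 4 − 0.125·116 = -10.5
Step 2: h′(-10.5) = 1051.25; t₂ = -10.5 − 0.125·1051.25 = -141.90625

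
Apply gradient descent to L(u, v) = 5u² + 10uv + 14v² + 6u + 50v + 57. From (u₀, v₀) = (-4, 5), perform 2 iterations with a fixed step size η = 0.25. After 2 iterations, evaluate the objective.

812704.0625

∇L = (10u + 10v + 6, 10u + 28v + 50)
(u₁, v₁) = (-4, 5) − 0.25·(16, 150) = (-8, -32.5)
(u₂, v₂) = (-8, -32.5) − 0.25·(-399, -940) = (91.75, 202.5)
L(91.75, 202.5) = 812704.0625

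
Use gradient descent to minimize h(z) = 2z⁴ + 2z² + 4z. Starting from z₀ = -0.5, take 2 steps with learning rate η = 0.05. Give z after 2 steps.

-0.57345

h′(z) = 8z³ + 4z + 4
Step 1: h′(-0.5) = 1; z₁ = -0.5 − 0.05·1 = -0.55
Step 2: h′(-0.55) = 0.469; z₂ = -0.55 − 0.05·0.469 = -0.57345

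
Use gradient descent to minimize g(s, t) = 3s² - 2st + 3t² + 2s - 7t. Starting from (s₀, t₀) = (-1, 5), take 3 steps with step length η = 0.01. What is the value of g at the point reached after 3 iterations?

30.646666942208

∇g = (6s - 2t + 2, -2s + 6t - 7)
Step 1: at (-1, 5), ∇g = (-14, 25) → (-1, 5) − 0.01·(-14, 25) = (-0.86, 4.75)
Step 2: at (-0.86, 4.75), ∇g = (-12.66, 23.22) → (-0.86, 4.75) − 0.01·(-12.66, 23.22) = (-0.7334, 4.5178)
Step 3: at (-0.7334, 4.5178), ∇g = (-11.436, 21.5736) → (-0.7334, 4.5178) − 0.01·(-11.436, 21.5736) = (-0.61904, 4.302064)
g(-0.61904, 4.302064) = 30.646666942208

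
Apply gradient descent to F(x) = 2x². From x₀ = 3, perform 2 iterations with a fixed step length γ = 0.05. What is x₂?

1.92

F′(x) = 4x
x₁ = 3 − 0.05·12 = 2.4
x₂ = 2.4 − 0.05·9.6 = 1.92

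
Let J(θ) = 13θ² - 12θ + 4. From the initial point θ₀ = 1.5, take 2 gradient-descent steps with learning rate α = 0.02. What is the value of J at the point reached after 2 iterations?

J′(θ) = 26θ - 12
Step 1: J′(1.5) = 27; θ₁ = 1.5 − 0.02·27 = 0.96
Step 2: J′(0.96) = 12.96; θ₂ = 0.96 − 0.02·12.96 = 0.7008
J(0.7008) = 1.97496832

1.97496832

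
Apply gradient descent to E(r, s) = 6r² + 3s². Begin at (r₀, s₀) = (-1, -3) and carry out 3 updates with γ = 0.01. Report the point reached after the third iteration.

(-0.681472, -2.491752)

∇E = (12r, 6s)
Step 1: at (-1, -3), ∇E = (-12, -18) → (-1, -3) − 0.01·(-12, -18) = (-0.88, -2.82)
Step 2: at (-0.88, -2.82), ∇E = (-10.56, -16.92) → (-0.88, -2.82) − 0.01·(-10.56, -16.92) = (-0.7744, -2.6508)
Step 3: at (-0.7744, -2.6508), ∇E = (-9.2928, -15.9048) → (-0.7744, -2.6508) − 0.01·(-9.2928, -15.9048) = (-0.681472, -2.491752)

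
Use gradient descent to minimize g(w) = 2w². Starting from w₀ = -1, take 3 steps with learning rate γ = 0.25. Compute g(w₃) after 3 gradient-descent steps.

g′(w) = 4w
w₁ = -1 − 0.25·(-4) = 0
w₂ = 0 − 0.25·0 = 0
w₃ = 0 − 0.25·0 = 0
g(0) = 0

0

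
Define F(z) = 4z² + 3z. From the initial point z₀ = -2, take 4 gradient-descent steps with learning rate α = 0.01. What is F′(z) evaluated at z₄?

F′(z) = 8z + 3
Step 1: F′(-2) = -13; z₁ = -2 − 0.01·(-13) = -1.87
Step 2: F′(-1.87) = -11.96; z₂ = -1.87 − 0.01·(-11.96) = -1.7504
Step 3: F′(-1.7504) = -11.0032; z₃ = -1.7504 − 0.01·(-11.0032) = -1.640368
Step 4: F′(-1.640368) = -10.122944; z₄ = -1.640368 − 0.01·(-10.122944) = -1.53913856
F′(z) at (-1.53913856) = -9.31310848

-9.31310848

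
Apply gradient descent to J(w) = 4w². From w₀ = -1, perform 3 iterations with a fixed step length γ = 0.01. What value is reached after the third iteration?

-0.778688

J′(w) = 8w
Step 1: J′(-1) = -8; w₁ = -1 − 0.01·(-8) = -0.92
Step 2: J′(-0.92) = -7.36; w₂ = -0.92 − 0.01·(-7.36) = -0.8464
Step 3: J′(-0.8464) = -6.7712; w₃ = -0.8464 − 0.01·(-6.7712) = -0.778688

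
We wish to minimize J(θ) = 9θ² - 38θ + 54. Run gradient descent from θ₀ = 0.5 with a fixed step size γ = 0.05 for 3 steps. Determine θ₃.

2.1095

J′(θ) = 18θ - 38
θ₁ = 0.5 − 0.05·(-29) = 1.95
θ₂ = 1.95 − 0.05·(-2.9) = 2.095
θ₃ = 2.095 − 0.05·(-0.29) = 2.1095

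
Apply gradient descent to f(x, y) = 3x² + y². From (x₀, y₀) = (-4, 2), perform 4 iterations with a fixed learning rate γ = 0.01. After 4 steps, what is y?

1.84473632

∇f = (6x, 2y)
(x₁, y₁) = (-4, 2) − 0.01·(-24, 4) = (-3.76, 1.96)
(x₂, y₂) = (-3.76, 1.96) − 0.01·(-22.56, 3.92) = (-3.5344, 1.9208)
(x₃, y₃) = (-3.5344, 1.9208) − 0.01·(-21.2064, 3.8416) = (-3.322336, 1.882384)
(x₄, y₄) = (-3.322336, 1.882384) − 0.01·(-19.934016, 3.764768) = (-3.12299584, 1.84473632)
y = 1.84473632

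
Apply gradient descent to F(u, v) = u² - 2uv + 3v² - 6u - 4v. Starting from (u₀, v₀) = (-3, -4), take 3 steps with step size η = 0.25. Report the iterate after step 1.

(-2, 1.5)

∇F = (2u - 2v - 6, -2u + 6v - 4)
(u₁, v₁) = (-3, -4) − 0.25·(-4, -22) = (-2, 1.5)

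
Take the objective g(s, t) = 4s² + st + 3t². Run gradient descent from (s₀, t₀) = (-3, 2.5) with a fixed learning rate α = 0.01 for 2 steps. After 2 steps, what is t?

∇g = (8s + t, s + 6t)
Step 1: at (-3, 2.5), ∇g = (-21.5, 12) → (-3, 2.5) − 0.01·(-21.5, 12) = (-2.785, 2.38)
Step 2: at (-2.785, 2.38), ∇g = (-19.9, 11.495) → (-2.785, 2.38) − 0.01·(-19.9, 11.495) = (-2.586, 2.26505)
t = 2.26505

2.26505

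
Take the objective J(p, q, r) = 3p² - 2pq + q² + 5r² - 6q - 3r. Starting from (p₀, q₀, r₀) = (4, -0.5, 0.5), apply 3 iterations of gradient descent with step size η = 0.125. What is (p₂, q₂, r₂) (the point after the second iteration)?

∇J = (6p - 2q, -2p + 2q - 6, 10r - 3)
Step 1: at (4, -0.5, 0.5), ∇J = (25, -15, 2) → (4, -0.5, 0.5) − 0.125·(25, -15, 2) = (0.875, 1.375, 0.25)
Step 2: at (0.875, 1.375, 0.25), ∇J = (2.5, -5, -0.5) → (0.875, 1.375, 0.25) − 0.125·(2.5, -5, -0.5) = (0.5625, 2, 0.3125)

(0.5625, 2, 0.3125)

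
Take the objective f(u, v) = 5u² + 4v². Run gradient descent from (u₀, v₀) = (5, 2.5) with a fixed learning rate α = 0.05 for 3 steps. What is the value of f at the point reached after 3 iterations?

3.119525

∇f = (10u, 8v)
(u₁, v₁) = (5, 2.5) − 0.05·(50, 20) = (2.5, 1.5)
(u₂, v₂) = (2.5, 1.5) − 0.05·(25, 12) = (1.25, 0.9)
(u₃, v₃) = (1.25, 0.9) − 0.05·(12.5, 7.2) = (0.625, 0.54)
f(0.625, 0.54) = 3.119525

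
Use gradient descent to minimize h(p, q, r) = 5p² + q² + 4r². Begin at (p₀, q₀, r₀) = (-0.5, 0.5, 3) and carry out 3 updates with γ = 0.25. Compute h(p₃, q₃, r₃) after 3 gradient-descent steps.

∇h = (10p, 2q, 8r)
(p₁, q₁, r₁) = (-0.5, 0.5, 3) − 0.25·(-5, 1, 24) = (0.75, 0.25, -3)
(p₂, q₂, r₂) = (0.75, 0.25, -3) − 0.25·(7.5, 0.5, -24) = (-1.125, 0.125, 3)
(p₃, q₃, r₃) = (-1.125, 0.125, 3) − 0.25·(-11.25, 0.25, 24) = (1.6875, 0.0625, -3)
h(1.6875, 0.0625, -3) = 50.2421875

50.2421875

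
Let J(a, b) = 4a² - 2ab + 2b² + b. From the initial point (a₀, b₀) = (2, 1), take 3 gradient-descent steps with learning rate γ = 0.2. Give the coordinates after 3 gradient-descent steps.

∇J = (8a - 2b, -2a + 4b + 1)
(a₁, b₁) = (2, 1) − 0.2·(14, 1) = (-0.8, 0.8)
(a₂, b₂) = (-0.8, 0.8) − 0.2·(-8, 5.8) = (0.8, -0.36)
(a₃, b₃) = (0.8, -0.36) − 0.2·(7.12, -2.04) = (-0.624, 0.048)

(-0.624, 0.048)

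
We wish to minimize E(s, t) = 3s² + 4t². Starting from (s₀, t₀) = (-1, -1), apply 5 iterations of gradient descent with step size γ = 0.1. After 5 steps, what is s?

-0.01024

∇E = (6s, 8t)
(s₁, t₁) = (-1, -1) − 0.1·(-6, -8) = (-0.4, -0.2)
(s₂, t₂) = (-0.4, -0.2) − 0.1·(-2.4, -1.6) = (-0.16, -0.04)
(s₃, t₃) = (-0.16, -0.04) − 0.1·(-0.96, -0.32) = (-0.064, -0.008)
(s₄, t₄) = (-0.064, -0.008) − 0.1·(-0.384, -0.064) = (-0.0256, -0.0016)
(s₅, t₅) = (-0.0256, -0.0016) − 0.1·(-0.1536, -0.0128) = (-0.01024, -0.00032)
s = -0.01024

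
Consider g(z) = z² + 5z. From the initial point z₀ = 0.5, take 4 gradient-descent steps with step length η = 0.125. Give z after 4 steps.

g′(z) = 2z + 5
z₁ = 0.5 − 0.125·6 = -0.25
z₂ = -0.25 − 0.125·4.5 = -0.8125
z₃ = -0.8125 − 0.125·3.375 = -1.234375
z₄ = -1.234375 − 0.125·2.53125 = -1.55078125

-1.55078125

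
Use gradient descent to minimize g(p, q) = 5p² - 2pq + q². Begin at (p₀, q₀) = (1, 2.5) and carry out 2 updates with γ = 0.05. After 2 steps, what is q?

2.19

∇g = (10p - 2q, -2p + 2q)
Step 1: at (1, 2.5), ∇g = (5, 3) → (1, 2.5) − 0.05·(5, 3) = (0.75, 2.35)
Step 2: at (0.75, 2.35), ∇g = (2.8, 3.2) → (0.75, 2.35) − 0.05·(2.8, 3.2) = (0.61, 2.19)
q = 2.19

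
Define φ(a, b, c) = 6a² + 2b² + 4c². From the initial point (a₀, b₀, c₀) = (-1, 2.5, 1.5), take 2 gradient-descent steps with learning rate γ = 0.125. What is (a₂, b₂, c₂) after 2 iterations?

∇φ = (12a, 4b, 8c)
(a₁, b₁, c₁) = (-1, 2.5, 1.5) − 0.125·(-12, 10, 12) = (0.5, 1.25, 0)
(a₂, b₂, c₂) = (0.5, 1.25, 0) − 0.125·(6, 5, 0) = (-0.25, 0.625, 0)

(-0.25, 0.625, 0)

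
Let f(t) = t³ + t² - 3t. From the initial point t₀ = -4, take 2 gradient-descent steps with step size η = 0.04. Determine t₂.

f′(t) = 3t² + 2t - 3
Step 1: f′(-4) = 37; t₁ = -4 − 0.04·37 = -5.48
Step 2: f′(-5.48) = 76.1312; t₂ = -5.48 − 0.04·76.1312 = -8.525248

-8.525248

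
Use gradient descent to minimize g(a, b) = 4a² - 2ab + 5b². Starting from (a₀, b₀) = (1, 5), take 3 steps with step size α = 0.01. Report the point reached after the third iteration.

(1.028264, 3.700136)

∇g = (8a - 2b, -2a + 10b)
(a₁, b₁) = (1, 5) − 0.01·(-2, 48) = (1.02, 4.52)
(a₂, b₂) = (1.02, 4.52) − 0.01·(-0.88, 43.16) = (1.0288, 4.0884)
(a₃, b₃) = (1.0288, 4.0884) − 0.01·(0.0536, 38.8264) = (1.028264, 3.700136)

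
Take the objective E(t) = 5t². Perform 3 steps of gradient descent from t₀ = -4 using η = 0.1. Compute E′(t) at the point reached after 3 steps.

E′(t) = 10t
t₁ = -4 − 0.1·(-40) = 0
t₂ = 0 − 0.1·0 = 0
t₃ = 0 − 0.1·0 = 0
E′(t) at (0) = 0

0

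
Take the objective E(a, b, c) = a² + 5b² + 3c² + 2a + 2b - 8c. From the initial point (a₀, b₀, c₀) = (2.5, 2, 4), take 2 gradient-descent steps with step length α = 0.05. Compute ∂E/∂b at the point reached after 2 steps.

∇E = (2a + 2, 10b + 2, 6c - 8)
(a₁, b₁, c₁) = (2.5, 2, 4) − 0.05·(7, 22, 16) = (2.15, 0.9, 3.2)
(a₂, b₂, c₂) = (2.15, 0.9, 3.2) − 0.05·(6.3, 11, 11.2) = (1.835, 0.35, 2.64)
∂E/∂b at (1.835, 0.35, 2.64) = 5.5

5.5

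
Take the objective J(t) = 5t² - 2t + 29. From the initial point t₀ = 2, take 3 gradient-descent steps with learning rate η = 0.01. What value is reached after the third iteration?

J′(t) = 10t - 2
t₁ = 2 − 0.01·18 = 1.82
t₂ = 1.82 − 0.01·16.2 = 1.658
t₃ = 1.658 − 0.01·14.58 = 1.5122

1.5122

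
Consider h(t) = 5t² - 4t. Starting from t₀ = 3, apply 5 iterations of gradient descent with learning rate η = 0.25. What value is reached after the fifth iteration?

h′(t) = 10t - 4
Step 1: h′(3) = 26; t₁ = 3 − 0.25·26 = -3.5
Step 2: h′(-3.5) = -39; t₂ = -3.5 − 0.25·(-39) = 6.25
Step 3: h′(6.25) = 58.5; t₃ = 6.25 − 0.25·58.5 = -8.375
Step 4: h′(-8.375) = -87.75; t₄ = -8.375 − 0.25·(-87.75) = 13.5625
Step 5: h′(13.5625) = 131.625; t₅ = 13.5625 − 0.25·131.625 = -19.34375

-19.34375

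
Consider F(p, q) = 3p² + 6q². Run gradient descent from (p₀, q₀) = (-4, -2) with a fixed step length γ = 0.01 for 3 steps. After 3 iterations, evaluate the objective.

∇F = (6p, 12q)
Step 1: at (-4, -2), ∇F = (-24, -24) → (-4, -2) − 0.01·(-24, -24) = (-3.76, -1.76)
Step 2: at (-3.76, -1.76), ∇F = (-22.56, -21.12) → (-3.76, -1.76) − 0.01·(-22.56, -21.12) = (-3.5344, -1.5488)
Step 3: at (-3.5344, -1.5488), ∇F = (-21.2064, -18.5856) → (-3.5344, -1.5488) − 0.01·(-21.2064, -18.5856) = (-3.322336, -1.362944)
F(-3.322336, -1.362944) = 44.259447573504

44.259447573504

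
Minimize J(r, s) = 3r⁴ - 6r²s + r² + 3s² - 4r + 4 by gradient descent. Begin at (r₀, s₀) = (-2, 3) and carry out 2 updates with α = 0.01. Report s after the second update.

3.045744

∇J = (12r³ - 12rs + 2r - 4, -6r² + 6s)
(r₁, s₁) = (-2, 3) − 0.01·(-32, -6) = (-1.68, 3.06)
(r₂, s₂) = (-1.68, 3.06) − 0.01·(-2.569984, 1.4256) = (-1.65430016, 3.045744)
s = 3.045744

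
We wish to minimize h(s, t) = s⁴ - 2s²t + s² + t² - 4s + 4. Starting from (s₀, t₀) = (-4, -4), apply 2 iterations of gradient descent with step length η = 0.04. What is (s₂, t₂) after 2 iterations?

(-122.73452032, 4.681472)

∇h = (4s³ - 4st + 2s - 4, -2s² + 2t)
Step 1: at (-4, -4), ∇h = (-332, -40) → (-4, -4) − 0.04·(-332, -40) = (9.28, -2.4)
Step 2: at (9.28, -2.4), ∇h = (3300.363008, -177.0368) → (9.28, -2.4) − 0.04·(3300.363008, -177.0368) = (-122.73452032, 4.681472)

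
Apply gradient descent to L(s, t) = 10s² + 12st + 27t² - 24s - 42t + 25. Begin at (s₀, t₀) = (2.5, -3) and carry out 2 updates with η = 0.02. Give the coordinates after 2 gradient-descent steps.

(1.9848, 0.1536)

∇L = (20s + 12t - 24, 12s + 54t - 42)
Step 1: at (2.5, -3), ∇L = (-10, -174) → (2.5, -3) − 0.02·(-10, -174) = (2.7, 0.48)
Step 2: at (2.7, 0.48), ∇L = (35.76, 16.32) → (2.7, 0.48) − 0.02·(35.76, 16.32) = (1.9848, 0.1536)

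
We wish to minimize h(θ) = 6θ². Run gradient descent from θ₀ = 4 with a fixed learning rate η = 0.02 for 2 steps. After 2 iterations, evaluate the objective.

32.02768896

h′(θ) = 12θ
Step 1: h′(4) = 48; θ₁ = 4 − 0.02·48 = 3.04
Step 2: h′(3.04) = 36.48; θ₂ = 3.04 − 0.02·36.48 = 2.3104
h(2.3104) = 32.02768896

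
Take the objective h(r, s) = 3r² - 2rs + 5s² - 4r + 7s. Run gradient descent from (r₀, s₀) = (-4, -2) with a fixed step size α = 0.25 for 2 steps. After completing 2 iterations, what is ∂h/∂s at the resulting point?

11.5

∇h = (6r - 2s - 4, -2r + 10s + 7)
Step 1: at (-4, -2), ∇h = (-24, -5) → (-4, -2) − 0.25·(-24, -5) = (2, -0.75)
Step 2: at (2, -0.75), ∇h = (9.5, -4.5) → (2, -0.75) − 0.25·(9.5, -4.5) = (-0.375, 0.375)
∂h/∂s at (-0.375, 0.375) = 11.5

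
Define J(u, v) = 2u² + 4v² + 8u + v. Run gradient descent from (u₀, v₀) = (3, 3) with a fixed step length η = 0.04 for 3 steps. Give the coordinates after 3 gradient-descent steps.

(0.96352, 0.8576)

∇J = (4u + 8, 8v + 1)
(u₁, v₁) = (3, 3) − 0.04·(20, 25) = (2.2, 2)
(u₂, v₂) = (2.2, 2) − 0.04·(16.8, 17) = (1.528, 1.32)
(u₃, v₃) = (1.528, 1.32) − 0.04·(14.112, 11.56) = (0.96352, 0.8576)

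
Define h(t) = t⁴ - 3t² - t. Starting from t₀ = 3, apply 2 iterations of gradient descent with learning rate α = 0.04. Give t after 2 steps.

h′(t) = 4t³ - 6t - 1
t₁ = 3 − 0.04·89 = -0.56
t₂ = -0.56 − 0.04·1.657536 = -0.62630144

-0.62630144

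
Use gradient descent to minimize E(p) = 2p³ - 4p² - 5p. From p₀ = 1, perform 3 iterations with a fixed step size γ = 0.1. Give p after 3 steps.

E′(p) = 6p² - 8p - 5
p₁ = 1 − 0.1·(-7) = 1.7
p₂ = 1.7 − 0.1·(-1.26) = 1.826
p₃ = 1.826 − 0.1·0.397656 = 1.7862344

1.7862344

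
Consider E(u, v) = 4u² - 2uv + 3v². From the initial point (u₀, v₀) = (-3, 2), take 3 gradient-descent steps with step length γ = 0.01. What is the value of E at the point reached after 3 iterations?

∇E = (8u - 2v, -2u + 6v)
Step 1: at (-3, 2), ∇E = (-28, 18) → (-3, 2) − 0.01·(-28, 18) = (-2.72, 1.82)
Step 2: at (-2.72, 1.82), ∇E = (-25.4, 16.36) → (-2.72, 1.82) − 0.01·(-25.4, 16.36) = (-2.466, 1.6564)
Step 3: at (-2.466, 1.6564), ∇E = (-23.0408, 14.8704) → (-2.466, 1.6564) − 0.01·(-23.0408, 14.8704) = (-2.235592, 1.507696)
E(-2.235592, 1.507696) = 33.552114279168

33.552114279168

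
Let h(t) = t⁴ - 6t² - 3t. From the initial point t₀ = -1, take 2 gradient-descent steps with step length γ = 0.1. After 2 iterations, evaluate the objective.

h′(t) = 4t³ - 12t - 3
Step 1: h′(-1) = 5; t₁ = -1 − 0.1·5 = -1.5
Step 2: h′(-1.5) = 1.5; t₂ = -1.5 − 0.1·1.5 = -1.65
h(-1.65) = -3.97299375

-3.97299375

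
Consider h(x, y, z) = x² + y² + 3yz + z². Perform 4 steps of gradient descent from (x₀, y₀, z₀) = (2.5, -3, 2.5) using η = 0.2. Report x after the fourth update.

0.324

∇h = (2x, 2y + 3z, 3y + 2z)
Step 1: at (2.5, -3, 2.5), ∇h = (5, 1.5, -4) → (2.5, -3, 2.5) − 0.2·(5, 1.5, -4) = (1.5, -3.3, 3.3)
Step 2: at (1.5, -3.3, 3.3), ∇h = (3, 3.3, -3.3) → (1.5, -3.3, 3.3) − 0.2·(3, 3.3, -3.3) = (0.9, -3.96, 3.96)
Step 3: at (0.9, -3.96, 3.96), ∇h = (1.8, 3.96, -3.96) → (0.9, -3.96, 3.96) − 0.2·(1.8, 3.96, -3.96) = (0.54, -4.752, 4.752)
Step 4: at (0.54, -4.752, 4.752), ∇h = (1.08, 4.752, -4.752) → (0.54, -4.752, 4.752) − 0.2·(1.08, 4.752, -4.752) = (0.324, -5.7024, 5.7024)
x = 0.324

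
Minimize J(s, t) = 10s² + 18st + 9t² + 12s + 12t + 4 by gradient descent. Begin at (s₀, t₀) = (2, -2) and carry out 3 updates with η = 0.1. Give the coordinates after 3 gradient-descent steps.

(-6.512, -9.2)

∇J = (20s + 18t + 12, 18s + 18t + 12)
Step 1: at (2, -2), ∇J = (16, 12) → (2, -2) − 0.1·(16, 12) = (0.4, -3.2)
Step 2: at (0.4, -3.2), ∇J = (-37.6, -38.4) → (0.4, -3.2) − 0.1·(-37.6, -38.4) = (4.16, 0.64)
Step 3: at (4.16, 0.64), ∇J = (106.72, 98.4) → (4.16, 0.64) − 0.1·(106.72, 98.4) = (-6.512, -9.2)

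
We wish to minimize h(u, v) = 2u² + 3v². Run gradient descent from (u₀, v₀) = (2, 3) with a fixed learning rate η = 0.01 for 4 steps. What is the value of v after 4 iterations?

∇h = (4u, 6v)
Step 1: at (2, 3), ∇h = (8, 18) → (2, 3) − 0.01·(8, 18) = (1.92, 2.82)
Step 2: at (1.92, 2.82), ∇h = (7.68, 16.92) → (1.92, 2.82) − 0.01·(7.68, 16.92) = (1.8432, 2.6508)
Step 3: at (1.8432, 2.6508), ∇h = (7.3728, 15.9048) → (1.8432, 2.6508) − 0.01·(7.3728, 15.9048) = (1.769472, 2.491752)
Step 4: at (1.769472, 2.491752), ∇h = (7.077888, 14.950512) → (1.769472, 2.491752) − 0.01·(7.077888, 14.950512) = (1.69869312, 2.34224688)
v = 2.34224688

2.34224688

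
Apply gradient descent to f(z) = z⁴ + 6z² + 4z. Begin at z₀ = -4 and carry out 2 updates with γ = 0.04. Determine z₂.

f′(z) = 4z³ + 12z + 4
z₁ = -4 − 0.04·(-300) = 8
z₂ = 8 − 0.04·2148 = -77.92

-77.92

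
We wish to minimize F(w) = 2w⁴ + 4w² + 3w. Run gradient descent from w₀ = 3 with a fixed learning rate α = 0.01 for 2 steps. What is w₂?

0.47958456

F′(w) = 8w³ + 8w + 3
Step 1: F′(3) = 243; w₁ = 3 − 0.01·243 = 0.57
Step 2: F′(0.57) = 9.041544; w₂ = 0.57 − 0.01·9.041544 = 0.47958456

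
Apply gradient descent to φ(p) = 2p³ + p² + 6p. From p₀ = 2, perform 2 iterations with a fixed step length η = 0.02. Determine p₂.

0.938112

φ′(p) = 6p² + 2p + 6
Step 1: φ′(2) = 34; p₁ = 2 − 0.02·34 = 1.32
Step 2: φ′(1.32) = 19.0944; p₂ = 1.32 − 0.02·19.0944 = 0.938112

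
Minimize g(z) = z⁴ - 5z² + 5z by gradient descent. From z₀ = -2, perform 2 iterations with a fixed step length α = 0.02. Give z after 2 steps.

g′(z) = 4z³ - 10z + 5
Step 1: g′(-2) = -7; z₁ = -2 − 0.02·(-7) = -1.86
Step 2: g′(-1.86) = -2.139424; z₂ = -1.86 − 0.02·(-2.139424) = -1.81721152

-1.81721152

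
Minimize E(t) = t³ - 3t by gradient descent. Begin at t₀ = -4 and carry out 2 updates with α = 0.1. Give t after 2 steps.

E′(t) = 3t² - 3
t₁ = -4 − 0.1·45 = -8.5
t₂ = -8.5 − 0.1·213.75 = -29.875

-29.875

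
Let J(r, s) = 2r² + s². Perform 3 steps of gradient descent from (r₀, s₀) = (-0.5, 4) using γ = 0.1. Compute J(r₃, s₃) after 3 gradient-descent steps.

∇J = (4r, 2s)
Step 1: at (-0.5, 4), ∇J = (-2, 8) → (-0.5, 4) − 0.1·(-2, 8) = (-0.3, 3.2)
Step 2: at (-0.3, 3.2), ∇J = (-1.2, 6.4) → (-0.3, 3.2) − 0.1·(-1.2, 6.4) = (-0.18, 2.56)
Step 3: at (-0.18, 2.56), ∇J = (-0.72, 5.12) → (-0.18, 2.56) − 0.1·(-0.72, 5.12) = (-0.108, 2.048)
J(-0.108, 2.048) = 4.217632

4.217632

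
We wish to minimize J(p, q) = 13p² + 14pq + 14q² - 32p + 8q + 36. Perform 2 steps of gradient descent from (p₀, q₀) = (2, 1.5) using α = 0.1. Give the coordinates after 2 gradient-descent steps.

(15.38, 13.48)

∇J = (26p + 14q - 32, 14p + 28q + 8)
(p₁, q₁) = (2, 1.5) − 0.1·(41, 78) = (-2.1, -6.3)
(p₂, q₂) = (-2.1, -6.3) − 0.1·(-174.8, -197.8) = (15.38, 13.48)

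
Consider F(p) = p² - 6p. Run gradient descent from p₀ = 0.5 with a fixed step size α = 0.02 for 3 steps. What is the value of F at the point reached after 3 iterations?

-4.1077638144

F′(p) = 2p - 6
p₁ = 0.5 − 0.02·(-5) = 0.6
p₂ = 0.6 − 0.02·(-4.8) = 0.696
p₃ = 0.696 − 0.02·(-4.608) = 0.78816
F(0.78816) = -4.1077638144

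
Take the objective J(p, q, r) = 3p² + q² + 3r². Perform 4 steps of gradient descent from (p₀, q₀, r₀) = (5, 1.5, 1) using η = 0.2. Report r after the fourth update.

∇J = (6p, 2q, 6r)
Step 1: at (5, 1.5, 1), ∇J = (30, 3, 6) → (5, 1.5, 1) − 0.2·(30, 3, 6) = (-1, 0.9, -0.2)
Step 2: at (-1, 0.9, -0.2), ∇J = (-6, 1.8, -1.2) → (-1, 0.9, -0.2) − 0.2·(-6, 1.8, -1.2) = (0.2, 0.54, 0.04)
Step 3: at (0.2, 0.54, 0.04), ∇J = (1.2, 1.08, 0.24) → (0.2, 0.54, 0.04) − 0.2·(1.2, 1.08, 0.24) = (-0.04, 0.324, -0.008)
Step 4: at (-0.04, 0.324, -0.008), ∇J = (-0.24, 0.648, -0.048) → (-0.04, 0.324, -0.008) − 0.2·(-0.24, 0.648, -0.048) = (0.008, 0.1944, 0.0016)
r = 0.0016

0.0016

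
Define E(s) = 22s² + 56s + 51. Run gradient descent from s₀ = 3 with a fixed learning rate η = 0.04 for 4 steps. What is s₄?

0.15274752

E′(s) = 44s + 56
Step 1: E′(3) = 188; s₁ = 3 − 0.04·188 = -4.52
Step 2: E′(-4.52) = -142.88; s₂ = -4.52 − 0.04·(-142.88) = 1.1952
Step 3: E′(1.1952) = 108.5888; s₃ = 1.1952 − 0.04·108.5888 = -3.148352
Step 4: E′(-3.148352) = -82.527488; s₄ = -3.148352 − 0.04·(-82.527488) = 0.15274752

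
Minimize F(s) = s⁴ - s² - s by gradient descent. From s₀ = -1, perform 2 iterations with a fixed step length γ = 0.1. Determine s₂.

-0.6028

F′(s) = 4s³ - 2s - 1
Step 1: F′(-1) = -3; s₁ = -1 − 0.1·(-3) = -0.7
Step 2: F′(-0.7) = -0.972; s₂ = -0.7 − 0.1·(-0.972) = -0.6028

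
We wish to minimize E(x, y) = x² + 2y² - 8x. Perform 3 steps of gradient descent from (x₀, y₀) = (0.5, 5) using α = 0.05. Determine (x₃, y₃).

(1.4485, 2.56)

∇E = (2x - 8, 4y)
(x₁, y₁) = (0.5, 5) − 0.05·(-7, 20) = (0.85, 4)
(x₂, y₂) = (0.85, 4) − 0.05·(-6.3, 16) = (1.165, 3.2)
(x₃, y₃) = (1.165, 3.2) − 0.05·(-5.67, 12.8) = (1.4485, 2.56)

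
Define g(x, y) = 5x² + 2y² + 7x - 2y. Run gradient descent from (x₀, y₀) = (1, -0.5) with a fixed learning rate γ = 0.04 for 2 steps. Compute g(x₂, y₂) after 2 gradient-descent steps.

-0.08153728

∇g = (10x + 7, 4y - 2)
(x₁, y₁) = (1, -0.5) − 0.04·(17, -4) = (0.32, -0.34)
(x₂, y₂) = (0.32, -0.34) − 0.04·(10.2, -3.36) = (-0.088, -0.2056)
g(-0.088, -0.2056) = -0.08153728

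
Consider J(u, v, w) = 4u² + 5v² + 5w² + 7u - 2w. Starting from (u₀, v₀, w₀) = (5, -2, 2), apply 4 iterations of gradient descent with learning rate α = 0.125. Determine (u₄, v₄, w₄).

∇J = (8u + 7, 10v, 10w - 2)
Step 1: at (5, -2, 2), ∇J = (47, -20, 18) → (5, -2, 2) − 0.125·(47, -20, 18) = (-0.875, 0.5, -0.25)
Step 2: at (-0.875, 0.5, -0.25), ∇J = (0, 5, -4.5) → (-0.875, 0.5, -0.25) − 0.125·(0, 5, -4.5) = (-0.875, -0.125, 0.3125)
Step 3: at (-0.875, -0.125, 0.3125), ∇J = (0, -1.25, 1.125) → (-0.875, -0.125, 0.3125) − 0.125·(0, -1.25, 1.125) = (-0.875, 0.03125, 0.171875)
Step 4: at (-0.875, 0.03125, 0.171875), ∇J = (0, 0.3125, -0.28125) → (-0.875, 0.03125, 0.171875) − 0.125·(0, 0.3125, -0.28125) = (-0.875, -0.0078125, 0.20703125)

(-0.875, -0.0078125, 0.20703125)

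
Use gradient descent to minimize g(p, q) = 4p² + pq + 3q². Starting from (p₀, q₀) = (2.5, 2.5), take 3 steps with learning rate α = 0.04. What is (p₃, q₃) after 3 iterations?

(0.63872, 0.9504)

∇g = (8p + q, p + 6q)
Step 1: at (2.5, 2.5), ∇g = (22.5, 17.5) → (2.5, 2.5) − 0.04·(22.5, 17.5) = (1.6, 1.8)
Step 2: at (1.6, 1.8), ∇g = (14.6, 12.4) → (1.6, 1.8) − 0.04·(14.6, 12.4) = (1.016, 1.304)
Step 3: at (1.016, 1.304), ∇g = (9.432, 8.84) → (1.016, 1.304) − 0.04·(9.432, 8.84) = (0.63872, 0.9504)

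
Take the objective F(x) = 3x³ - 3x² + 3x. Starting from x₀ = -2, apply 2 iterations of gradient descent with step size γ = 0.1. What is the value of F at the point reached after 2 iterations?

F′(x) = 9x² - 6x + 3
Step 1: F′(-2) = 51; x₁ = -2 − 0.1·51 = -7.1
Step 2: F′(-7.1) = 499.29; x₂ = -7.1 − 0.1·499.29 = -57.029
F(-57.029) = -566355.428029167

-566355.428029167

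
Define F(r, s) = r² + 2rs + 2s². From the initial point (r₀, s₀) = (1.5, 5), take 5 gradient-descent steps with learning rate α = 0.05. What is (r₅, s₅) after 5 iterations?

(-0.36601, 1.525475)

∇F = (2r + 2s, 2r + 4s)
Step 1: at (1.5, 5), ∇F = (13, 23) → (1.5, 5) − 0.05·(13, 23) = (0.85, 3.85)
Step 2: at (0.85, 3.85), ∇F = (9.4, 17.1) → (0.85, 3.85) − 0.05·(9.4, 17.1) = (0.38, 2.995)
Step 3: at (0.38, 2.995), ∇F = (6.75, 12.74) → (0.38, 2.995) − 0.05·(6.75, 12.74) = (0.0425, 2.358)
Step 4: at (0.0425, 2.358), ∇F = (4.801, 9.517) → (0.0425, 2.358) − 0.05·(4.801, 9.517) = (-0.19755, 1.88215)
Step 5: at (-0.19755, 1.88215), ∇F = (3.3692, 7.1335) → (-0.19755, 1.88215) − 0.05·(3.3692, 7.1335) = (-0.36601, 1.525475)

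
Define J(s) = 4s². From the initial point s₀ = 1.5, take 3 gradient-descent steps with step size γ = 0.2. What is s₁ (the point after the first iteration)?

J′(s) = 8s
Step 1: J′(1.5) = 12; s₁ = 1.5 − 0.2·12 = -0.9

-0.9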